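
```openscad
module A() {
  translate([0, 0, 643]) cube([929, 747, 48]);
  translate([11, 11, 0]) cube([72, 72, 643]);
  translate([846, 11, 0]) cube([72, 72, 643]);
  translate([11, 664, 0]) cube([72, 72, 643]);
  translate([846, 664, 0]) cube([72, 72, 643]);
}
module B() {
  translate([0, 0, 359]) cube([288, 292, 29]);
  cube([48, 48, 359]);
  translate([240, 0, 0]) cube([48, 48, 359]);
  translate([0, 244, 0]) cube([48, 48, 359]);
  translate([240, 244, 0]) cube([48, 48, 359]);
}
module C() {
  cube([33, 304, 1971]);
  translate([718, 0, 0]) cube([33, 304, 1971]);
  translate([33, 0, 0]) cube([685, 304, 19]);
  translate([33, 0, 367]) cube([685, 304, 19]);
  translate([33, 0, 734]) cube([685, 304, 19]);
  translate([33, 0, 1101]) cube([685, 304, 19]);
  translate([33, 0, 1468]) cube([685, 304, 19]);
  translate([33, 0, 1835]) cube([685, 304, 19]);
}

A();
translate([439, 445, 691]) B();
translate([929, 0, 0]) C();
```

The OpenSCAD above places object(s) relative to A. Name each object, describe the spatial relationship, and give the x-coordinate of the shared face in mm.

The table's +x face and the bookshelf's −x face are both at x = 929 mm.

A is a table. B is a stool. C is a bookshelf. The stool is on top of the table. The bookshelf is against the table's +x side, with their −y faces flush. The x-coordinate of the shared face is 929 mm.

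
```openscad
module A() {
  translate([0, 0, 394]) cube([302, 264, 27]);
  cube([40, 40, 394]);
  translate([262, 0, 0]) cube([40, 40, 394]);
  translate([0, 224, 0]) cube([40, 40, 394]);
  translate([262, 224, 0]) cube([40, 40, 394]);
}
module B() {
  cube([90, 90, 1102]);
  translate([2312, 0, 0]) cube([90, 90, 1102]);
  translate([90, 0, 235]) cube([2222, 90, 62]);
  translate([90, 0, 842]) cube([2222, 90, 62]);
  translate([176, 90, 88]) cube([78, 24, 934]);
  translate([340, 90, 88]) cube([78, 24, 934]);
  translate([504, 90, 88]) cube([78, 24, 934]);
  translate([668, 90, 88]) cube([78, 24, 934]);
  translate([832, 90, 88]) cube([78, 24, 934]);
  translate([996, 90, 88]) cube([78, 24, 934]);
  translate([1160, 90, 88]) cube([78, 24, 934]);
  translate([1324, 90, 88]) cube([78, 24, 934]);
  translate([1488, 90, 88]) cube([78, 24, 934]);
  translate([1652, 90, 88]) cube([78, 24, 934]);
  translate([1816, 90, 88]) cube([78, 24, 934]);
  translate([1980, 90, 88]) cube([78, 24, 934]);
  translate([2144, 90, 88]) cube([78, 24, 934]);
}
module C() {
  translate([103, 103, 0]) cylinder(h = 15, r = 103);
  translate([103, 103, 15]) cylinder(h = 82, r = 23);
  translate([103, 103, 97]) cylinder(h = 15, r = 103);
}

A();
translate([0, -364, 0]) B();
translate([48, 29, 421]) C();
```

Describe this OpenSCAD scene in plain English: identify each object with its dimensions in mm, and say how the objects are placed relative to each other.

A is a four-legged stool. The seat is 302×264 mm, 27 mm thick, top at z = 421 mm. It stands on four square legs, each 40×40 mm in cross-section, from z = 0 to the seat underside, each flush with a corner of the seat.

B is a fence section. Two 90×90 mm posts, 1102 mm tall, stand on the floor with a clear span of 2222 mm between their inner faces. Two horizontal rails of 90×62 mm section span the gap between the posts with their undersides at z = 235 mm and z = 842 mm, flush with the posts' −y face. 13 pickets, each 78 mm wide, 24 mm thick and 934 mm tall, are fixed to the +y face of the rails with their bottoms at z = 88 mm, evenly spaced across the span with equal gaps (rounded down to the nearest mm) at the −x end and between each pair — any rounding remainder accumulates at the +x end.

C is a spool: two coaxial disc flanges of radius 103 mm and thickness 15 mm, joined by a core cylinder of radius 23 mm and height 82 mm. The lower flange rests on z = 0 and the three cylinders share a vertical axis.

The fence section is on the floor beside the stool on its −y side. The spool is on top of the stool, centred.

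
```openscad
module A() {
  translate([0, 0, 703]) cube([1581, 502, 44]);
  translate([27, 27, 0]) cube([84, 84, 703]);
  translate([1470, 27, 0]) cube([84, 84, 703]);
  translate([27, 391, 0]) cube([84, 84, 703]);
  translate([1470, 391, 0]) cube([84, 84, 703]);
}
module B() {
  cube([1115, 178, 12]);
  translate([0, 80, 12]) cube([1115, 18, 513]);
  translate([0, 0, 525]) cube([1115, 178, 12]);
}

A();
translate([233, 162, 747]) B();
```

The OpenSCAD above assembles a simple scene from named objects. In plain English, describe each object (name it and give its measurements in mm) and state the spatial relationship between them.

A is a table: top 1581 mm (x) × 502 mm (y), 44 mm thick, upper face at z = 747 mm, on four 84×84 mm square legs, each inset 27 mm from the nearest pair of top edges, running from z = 0 to the bottom of the top.

B is an I-beam lying along x, 1115 mm long. Overall section height 537 mm. Two flanges 178 mm wide (y) and 12 mm thick, one on the floor and one at the top; a web 18 mm thick runs between them, centred on the flange width.

The I-beam is on top of the table, centred.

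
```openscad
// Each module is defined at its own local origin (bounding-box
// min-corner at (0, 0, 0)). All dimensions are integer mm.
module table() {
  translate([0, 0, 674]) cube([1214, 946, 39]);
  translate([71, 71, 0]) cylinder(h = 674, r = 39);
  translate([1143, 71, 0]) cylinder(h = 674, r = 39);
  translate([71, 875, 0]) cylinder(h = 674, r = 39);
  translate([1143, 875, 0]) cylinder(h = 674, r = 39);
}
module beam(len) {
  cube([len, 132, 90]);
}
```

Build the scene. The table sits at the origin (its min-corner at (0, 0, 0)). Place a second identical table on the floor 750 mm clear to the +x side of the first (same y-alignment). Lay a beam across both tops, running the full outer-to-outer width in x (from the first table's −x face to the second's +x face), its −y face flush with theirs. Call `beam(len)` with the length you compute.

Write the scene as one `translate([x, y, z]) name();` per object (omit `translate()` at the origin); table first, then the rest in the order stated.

table();
translate([1964, 0, 0]) table();
translate([0, 0, 713]) beam(3178);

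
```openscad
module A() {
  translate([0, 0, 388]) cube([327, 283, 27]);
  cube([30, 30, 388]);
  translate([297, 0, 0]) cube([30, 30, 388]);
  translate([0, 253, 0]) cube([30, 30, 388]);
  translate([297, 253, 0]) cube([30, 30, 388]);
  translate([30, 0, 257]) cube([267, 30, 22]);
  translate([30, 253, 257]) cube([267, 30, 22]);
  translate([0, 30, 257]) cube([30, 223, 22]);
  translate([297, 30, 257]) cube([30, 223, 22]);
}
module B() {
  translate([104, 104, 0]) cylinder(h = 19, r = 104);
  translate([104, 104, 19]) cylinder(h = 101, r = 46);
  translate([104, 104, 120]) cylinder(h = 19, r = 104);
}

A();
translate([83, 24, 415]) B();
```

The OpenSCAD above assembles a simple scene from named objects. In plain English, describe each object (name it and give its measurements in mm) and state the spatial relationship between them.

A is a four-legged stool. The seat is a 327×283×27 mm slab whose top surface is at z = 415 mm; four square legs, each 30×30 mm in cross-section, run from the floor (z = 0) to the underside of the seat, each flush with a corner of the seat. Four stretchers, 30 mm wide and 22 mm tall, connect adjacent legs with their undersides at z = 257 mm, each running between the inner faces of the legs it joins and aligned with the legs' outer faces on the other axis.

B is a spool: two coaxial disc flanges of radius 104 mm and thickness 19 mm, joined by a core cylinder of radius 46 mm and height 101 mm. The lower flange rests on z = 0 and the three cylinders share a vertical axis.

The spool is on top of the stool.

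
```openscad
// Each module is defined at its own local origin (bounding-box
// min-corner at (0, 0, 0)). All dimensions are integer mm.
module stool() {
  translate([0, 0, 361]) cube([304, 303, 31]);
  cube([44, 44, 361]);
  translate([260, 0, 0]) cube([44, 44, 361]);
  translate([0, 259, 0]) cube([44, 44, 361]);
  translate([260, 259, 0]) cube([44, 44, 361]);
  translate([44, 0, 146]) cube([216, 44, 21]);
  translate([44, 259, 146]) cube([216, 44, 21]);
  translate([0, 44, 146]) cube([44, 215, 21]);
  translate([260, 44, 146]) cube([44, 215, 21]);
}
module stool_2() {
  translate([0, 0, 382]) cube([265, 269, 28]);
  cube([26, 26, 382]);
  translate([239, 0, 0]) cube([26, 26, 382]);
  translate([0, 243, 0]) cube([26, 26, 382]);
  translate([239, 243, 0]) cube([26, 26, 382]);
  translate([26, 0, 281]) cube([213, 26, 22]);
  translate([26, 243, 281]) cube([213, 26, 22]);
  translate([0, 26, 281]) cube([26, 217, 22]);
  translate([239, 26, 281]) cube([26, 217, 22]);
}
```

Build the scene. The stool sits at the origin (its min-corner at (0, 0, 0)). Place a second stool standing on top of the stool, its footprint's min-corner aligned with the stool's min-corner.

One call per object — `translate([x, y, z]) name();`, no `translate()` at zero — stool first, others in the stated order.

stool();
translate([0, 0, 392]) stool_2();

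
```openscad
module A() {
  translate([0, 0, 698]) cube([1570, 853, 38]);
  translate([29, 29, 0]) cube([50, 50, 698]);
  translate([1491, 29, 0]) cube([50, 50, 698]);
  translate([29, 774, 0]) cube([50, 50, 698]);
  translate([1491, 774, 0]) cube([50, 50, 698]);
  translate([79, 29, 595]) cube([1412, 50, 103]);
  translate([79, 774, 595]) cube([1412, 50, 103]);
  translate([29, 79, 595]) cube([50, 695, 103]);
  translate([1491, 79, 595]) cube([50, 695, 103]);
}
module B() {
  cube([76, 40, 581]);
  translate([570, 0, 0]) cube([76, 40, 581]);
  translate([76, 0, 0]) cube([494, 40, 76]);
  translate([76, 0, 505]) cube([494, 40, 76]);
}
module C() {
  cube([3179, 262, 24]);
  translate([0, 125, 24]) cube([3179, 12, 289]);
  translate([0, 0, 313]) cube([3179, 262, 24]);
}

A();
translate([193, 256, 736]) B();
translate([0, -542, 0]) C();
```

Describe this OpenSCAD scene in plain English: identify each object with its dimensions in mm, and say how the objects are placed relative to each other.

A is a table with a 1570×853 mm rectangular top, 38 mm thick, top surface at z = 736 mm, supported by four 50×50 mm square legs, each inset 29 mm from the nearest pair of top edges, running from the floor. Four apron rails, 50 mm thick and 103 mm tall, run between adjacent legs with their top edges flush with the underside of the top and their outer faces flush with the legs' outer faces.

B is a rectangular picture frame lying in the x–z plane (depth along y). The opening is 494 mm wide (x) by 429 mm tall (z), surrounded by a border 76 mm wide on all four sides. The frame is 40 mm deep and is made of two full-height vertical stiles with two horizontal rails fitted between them.

C is an I-beam lying along x, 3179 mm long. Overall section height 337 mm. Two flanges 262 mm wide (y) and 24 mm thick, one on the floor and one at the top; a web 12 mm thick runs between them, centred on the flange width.

The picture frame is on top of the table. The I-beam is on the floor beside the table on its −y side.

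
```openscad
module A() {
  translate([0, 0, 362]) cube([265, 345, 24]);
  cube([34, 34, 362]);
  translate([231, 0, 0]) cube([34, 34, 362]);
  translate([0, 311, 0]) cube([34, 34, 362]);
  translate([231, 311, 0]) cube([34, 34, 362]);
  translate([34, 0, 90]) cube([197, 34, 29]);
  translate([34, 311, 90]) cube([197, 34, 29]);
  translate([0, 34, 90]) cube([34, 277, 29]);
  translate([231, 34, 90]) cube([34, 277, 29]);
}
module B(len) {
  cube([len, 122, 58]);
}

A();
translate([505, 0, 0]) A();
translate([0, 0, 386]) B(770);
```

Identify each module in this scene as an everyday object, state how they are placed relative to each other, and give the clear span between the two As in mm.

A is a stool. B is a beam. A beam spans the tops of two stools. The clear span between the two stools is 240 mm.

Second stool starts at x = 505; first ends at x = 265; clear span = 505 − 265 = 240 mm.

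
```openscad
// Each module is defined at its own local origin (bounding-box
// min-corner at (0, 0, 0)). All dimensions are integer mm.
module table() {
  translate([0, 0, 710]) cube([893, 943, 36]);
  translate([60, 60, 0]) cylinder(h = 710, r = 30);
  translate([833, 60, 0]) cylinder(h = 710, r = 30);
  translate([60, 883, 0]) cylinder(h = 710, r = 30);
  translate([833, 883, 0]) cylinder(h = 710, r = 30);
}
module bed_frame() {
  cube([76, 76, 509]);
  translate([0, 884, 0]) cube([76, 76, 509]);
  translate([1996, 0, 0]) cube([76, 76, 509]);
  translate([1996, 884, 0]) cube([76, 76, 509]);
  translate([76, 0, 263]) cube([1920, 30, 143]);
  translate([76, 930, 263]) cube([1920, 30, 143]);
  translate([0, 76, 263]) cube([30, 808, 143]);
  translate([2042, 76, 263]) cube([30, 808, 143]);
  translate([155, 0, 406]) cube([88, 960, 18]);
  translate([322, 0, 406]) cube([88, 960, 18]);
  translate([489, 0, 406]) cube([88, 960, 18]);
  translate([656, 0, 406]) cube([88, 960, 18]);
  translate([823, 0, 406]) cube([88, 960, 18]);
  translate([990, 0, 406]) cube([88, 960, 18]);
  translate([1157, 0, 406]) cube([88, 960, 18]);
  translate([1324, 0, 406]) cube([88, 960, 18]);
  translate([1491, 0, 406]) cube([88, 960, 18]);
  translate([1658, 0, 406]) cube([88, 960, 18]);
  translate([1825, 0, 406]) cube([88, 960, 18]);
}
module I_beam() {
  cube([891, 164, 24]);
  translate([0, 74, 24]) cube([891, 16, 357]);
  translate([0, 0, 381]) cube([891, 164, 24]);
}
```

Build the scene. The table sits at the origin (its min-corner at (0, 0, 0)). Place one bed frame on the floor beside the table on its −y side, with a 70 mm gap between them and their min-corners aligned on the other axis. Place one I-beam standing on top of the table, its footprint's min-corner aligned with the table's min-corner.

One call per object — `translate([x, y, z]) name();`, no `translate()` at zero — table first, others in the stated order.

table();
translate([0, -1030, 0]) bed_frame();
translate([0, 0, 746]) I_beam();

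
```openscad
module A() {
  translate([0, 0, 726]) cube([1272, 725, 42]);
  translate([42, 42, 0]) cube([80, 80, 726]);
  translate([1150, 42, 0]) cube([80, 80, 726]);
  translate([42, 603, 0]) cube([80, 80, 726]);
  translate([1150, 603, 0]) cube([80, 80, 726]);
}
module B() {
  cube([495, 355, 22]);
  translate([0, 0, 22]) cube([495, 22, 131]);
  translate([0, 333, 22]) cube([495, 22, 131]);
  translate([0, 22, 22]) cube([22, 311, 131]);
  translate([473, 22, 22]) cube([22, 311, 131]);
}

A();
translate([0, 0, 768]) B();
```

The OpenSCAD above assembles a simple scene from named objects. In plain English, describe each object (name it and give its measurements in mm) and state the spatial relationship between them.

A is a table: top 1272 mm (x) × 725 mm (y), 42 mm thick, upper face at z = 768 mm, on four 80×80 mm square legs, each inset 42 mm from the nearest pair of top edges, running from z = 0 to the bottom of the top.

B is an open storage box with external size 495×355×153 mm and wall thickness 22 mm (the base is also 22 mm thick). The base covers the whole footprint; the four walls stand on the base, with the y-facing walls full-width and the x-facing walls fitting between their inner faces.

The open box is on top of the table.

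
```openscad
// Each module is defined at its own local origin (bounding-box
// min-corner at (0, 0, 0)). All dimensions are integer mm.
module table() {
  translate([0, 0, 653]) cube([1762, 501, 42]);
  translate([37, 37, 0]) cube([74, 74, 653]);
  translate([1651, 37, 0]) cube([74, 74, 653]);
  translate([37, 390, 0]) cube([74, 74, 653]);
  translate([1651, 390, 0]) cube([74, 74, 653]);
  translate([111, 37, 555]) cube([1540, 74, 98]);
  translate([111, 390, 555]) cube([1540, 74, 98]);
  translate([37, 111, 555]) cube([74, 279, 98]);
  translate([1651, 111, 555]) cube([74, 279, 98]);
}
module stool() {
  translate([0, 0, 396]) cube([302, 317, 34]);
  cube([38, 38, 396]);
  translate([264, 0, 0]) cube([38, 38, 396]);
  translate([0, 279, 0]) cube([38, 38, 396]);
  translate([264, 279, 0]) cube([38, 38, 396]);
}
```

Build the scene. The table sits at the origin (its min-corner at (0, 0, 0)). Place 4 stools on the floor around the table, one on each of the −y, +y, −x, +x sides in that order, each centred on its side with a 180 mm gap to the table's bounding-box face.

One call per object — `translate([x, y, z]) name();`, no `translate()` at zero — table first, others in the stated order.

table();
translate([730, -497, 0]) stool();
translate([730, 681, 0]) stool();
translate([-482, 92, 0]) stool();
translate([1942, 92, 0]) stool();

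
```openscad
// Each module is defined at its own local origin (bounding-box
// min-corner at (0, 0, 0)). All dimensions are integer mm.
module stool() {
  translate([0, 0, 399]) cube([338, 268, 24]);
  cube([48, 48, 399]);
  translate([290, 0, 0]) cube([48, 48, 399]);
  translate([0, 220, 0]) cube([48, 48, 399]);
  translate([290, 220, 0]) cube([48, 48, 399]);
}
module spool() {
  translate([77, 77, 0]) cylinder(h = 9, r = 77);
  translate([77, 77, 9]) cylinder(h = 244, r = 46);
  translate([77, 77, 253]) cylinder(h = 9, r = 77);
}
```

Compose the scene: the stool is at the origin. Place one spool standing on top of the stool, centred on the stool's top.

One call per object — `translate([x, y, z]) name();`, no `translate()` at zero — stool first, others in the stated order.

stool();
translate([92, 57, 423]) spool();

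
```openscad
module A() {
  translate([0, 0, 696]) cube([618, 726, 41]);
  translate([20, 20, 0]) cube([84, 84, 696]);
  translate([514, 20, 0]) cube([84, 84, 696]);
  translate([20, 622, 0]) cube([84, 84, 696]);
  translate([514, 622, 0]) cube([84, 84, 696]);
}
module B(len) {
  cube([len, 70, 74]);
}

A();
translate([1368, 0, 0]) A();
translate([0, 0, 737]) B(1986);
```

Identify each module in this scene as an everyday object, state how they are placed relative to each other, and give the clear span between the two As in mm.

A is a table. B is a beam. A beam spans the tops of two tables. The clear span between the two tables is 750 mm.

Second table starts at x = 1368; first ends at x = 618; clear span = 1368 − 618 = 750 mm.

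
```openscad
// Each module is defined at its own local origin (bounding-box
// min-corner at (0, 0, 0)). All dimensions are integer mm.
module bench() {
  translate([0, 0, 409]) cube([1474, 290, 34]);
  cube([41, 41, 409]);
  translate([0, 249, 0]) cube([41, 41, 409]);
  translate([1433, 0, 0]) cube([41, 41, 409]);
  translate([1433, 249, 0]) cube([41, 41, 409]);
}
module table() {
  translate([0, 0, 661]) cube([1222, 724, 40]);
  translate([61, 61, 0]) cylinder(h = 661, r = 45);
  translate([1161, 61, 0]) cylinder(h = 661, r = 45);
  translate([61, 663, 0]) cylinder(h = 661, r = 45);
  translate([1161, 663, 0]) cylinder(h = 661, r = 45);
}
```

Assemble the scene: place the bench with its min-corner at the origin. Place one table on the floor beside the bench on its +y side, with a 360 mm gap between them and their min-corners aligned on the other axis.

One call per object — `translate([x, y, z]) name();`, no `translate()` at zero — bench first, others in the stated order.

bench();
translate([0, 650, 0]) table();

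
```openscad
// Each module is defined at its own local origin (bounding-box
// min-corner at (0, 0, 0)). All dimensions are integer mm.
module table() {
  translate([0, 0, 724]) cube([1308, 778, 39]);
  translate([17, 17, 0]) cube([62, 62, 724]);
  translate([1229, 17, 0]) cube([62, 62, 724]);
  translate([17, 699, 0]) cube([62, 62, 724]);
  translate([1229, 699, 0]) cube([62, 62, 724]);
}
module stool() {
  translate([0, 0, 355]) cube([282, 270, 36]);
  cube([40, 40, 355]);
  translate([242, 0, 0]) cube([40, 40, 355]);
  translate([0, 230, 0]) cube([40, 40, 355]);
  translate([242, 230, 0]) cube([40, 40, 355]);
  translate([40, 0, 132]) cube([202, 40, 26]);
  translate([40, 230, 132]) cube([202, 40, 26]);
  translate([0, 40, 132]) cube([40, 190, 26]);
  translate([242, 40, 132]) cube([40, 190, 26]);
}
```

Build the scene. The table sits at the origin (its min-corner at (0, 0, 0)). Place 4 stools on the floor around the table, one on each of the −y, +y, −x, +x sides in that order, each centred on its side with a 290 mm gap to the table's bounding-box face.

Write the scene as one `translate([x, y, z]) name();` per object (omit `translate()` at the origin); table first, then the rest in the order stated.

table();
translate([513, -560, 0]) stool();
translate([513, 1068, 0]) stool();
translate([-572, 254, 0]) stool();
translate([1598, 254, 0]) stool();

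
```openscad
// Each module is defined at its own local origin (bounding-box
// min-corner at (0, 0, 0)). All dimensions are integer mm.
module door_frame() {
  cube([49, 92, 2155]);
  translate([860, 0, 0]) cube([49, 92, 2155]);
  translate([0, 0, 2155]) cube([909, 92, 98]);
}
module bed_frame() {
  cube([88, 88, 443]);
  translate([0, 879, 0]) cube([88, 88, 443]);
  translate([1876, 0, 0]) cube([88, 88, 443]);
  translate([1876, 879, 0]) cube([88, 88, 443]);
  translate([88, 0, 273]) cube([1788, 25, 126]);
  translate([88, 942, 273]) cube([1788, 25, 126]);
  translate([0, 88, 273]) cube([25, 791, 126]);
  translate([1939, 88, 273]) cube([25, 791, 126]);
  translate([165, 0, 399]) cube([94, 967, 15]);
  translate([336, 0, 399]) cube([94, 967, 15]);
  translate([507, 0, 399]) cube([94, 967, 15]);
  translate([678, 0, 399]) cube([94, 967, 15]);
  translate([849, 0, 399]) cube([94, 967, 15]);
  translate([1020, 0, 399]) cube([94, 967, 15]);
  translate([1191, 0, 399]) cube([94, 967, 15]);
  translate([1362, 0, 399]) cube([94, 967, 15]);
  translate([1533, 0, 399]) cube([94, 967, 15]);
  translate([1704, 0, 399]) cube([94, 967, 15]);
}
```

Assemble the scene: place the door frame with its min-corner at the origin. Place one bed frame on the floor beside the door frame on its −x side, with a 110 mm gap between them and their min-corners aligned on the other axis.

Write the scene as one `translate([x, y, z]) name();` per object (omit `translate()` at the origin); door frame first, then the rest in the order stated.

door_frame();
translate([-2074, 0, 0]) bed_frame();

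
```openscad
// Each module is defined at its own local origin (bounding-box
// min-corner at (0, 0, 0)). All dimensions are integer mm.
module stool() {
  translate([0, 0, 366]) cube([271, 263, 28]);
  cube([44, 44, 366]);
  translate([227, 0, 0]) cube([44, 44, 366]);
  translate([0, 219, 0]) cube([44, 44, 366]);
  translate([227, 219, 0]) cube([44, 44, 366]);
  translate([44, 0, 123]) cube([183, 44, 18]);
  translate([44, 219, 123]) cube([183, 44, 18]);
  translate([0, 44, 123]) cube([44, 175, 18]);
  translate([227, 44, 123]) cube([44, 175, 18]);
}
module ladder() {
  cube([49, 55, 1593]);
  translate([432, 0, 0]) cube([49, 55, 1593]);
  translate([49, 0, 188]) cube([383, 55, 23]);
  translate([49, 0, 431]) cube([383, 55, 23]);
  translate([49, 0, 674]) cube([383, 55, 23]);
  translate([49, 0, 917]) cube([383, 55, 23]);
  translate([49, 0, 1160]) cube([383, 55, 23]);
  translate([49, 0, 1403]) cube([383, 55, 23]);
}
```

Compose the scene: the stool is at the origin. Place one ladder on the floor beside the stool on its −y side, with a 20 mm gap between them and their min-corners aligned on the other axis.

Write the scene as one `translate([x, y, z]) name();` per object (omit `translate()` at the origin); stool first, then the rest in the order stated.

stool();
translate([0, -75, 0]) ladder();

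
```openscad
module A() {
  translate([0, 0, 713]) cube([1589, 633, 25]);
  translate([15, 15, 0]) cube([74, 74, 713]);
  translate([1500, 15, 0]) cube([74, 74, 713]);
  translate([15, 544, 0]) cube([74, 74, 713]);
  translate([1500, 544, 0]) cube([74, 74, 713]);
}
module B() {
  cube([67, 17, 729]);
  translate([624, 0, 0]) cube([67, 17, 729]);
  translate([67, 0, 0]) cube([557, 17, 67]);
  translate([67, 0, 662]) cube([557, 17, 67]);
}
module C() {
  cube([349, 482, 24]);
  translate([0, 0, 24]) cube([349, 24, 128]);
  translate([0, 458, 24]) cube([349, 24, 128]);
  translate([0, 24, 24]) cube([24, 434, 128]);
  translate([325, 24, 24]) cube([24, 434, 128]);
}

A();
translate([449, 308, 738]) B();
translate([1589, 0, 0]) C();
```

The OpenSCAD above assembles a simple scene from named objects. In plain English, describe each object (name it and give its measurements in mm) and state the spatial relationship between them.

A is a table: top 1589 mm (x) × 633 mm (y), 25 mm thick, upper face at z = 738 mm, on four 74×74 mm square legs, each inset 15 mm from the nearest pair of top edges, running from z = 0 to the bottom of the top.

B is a picture frame with a 557×595 mm rectangular opening (x by z) and a uniform 67 mm border on every side. Frame depth is 17 mm along y. It is built from two vertical stiles running the full outside height and two horizontal rails spanning the gap between the stiles.

C is an open storage box with external size 349×482×152 mm and wall thickness 24 mm (the base is also 24 mm thick). The base covers the whole footprint; the four walls stand on the base, with the y-facing walls full-width and the x-facing walls fitting between their inner faces.

The picture frame is on top of the table, centred. The open box is against the table's +x side, with their −y faces flush.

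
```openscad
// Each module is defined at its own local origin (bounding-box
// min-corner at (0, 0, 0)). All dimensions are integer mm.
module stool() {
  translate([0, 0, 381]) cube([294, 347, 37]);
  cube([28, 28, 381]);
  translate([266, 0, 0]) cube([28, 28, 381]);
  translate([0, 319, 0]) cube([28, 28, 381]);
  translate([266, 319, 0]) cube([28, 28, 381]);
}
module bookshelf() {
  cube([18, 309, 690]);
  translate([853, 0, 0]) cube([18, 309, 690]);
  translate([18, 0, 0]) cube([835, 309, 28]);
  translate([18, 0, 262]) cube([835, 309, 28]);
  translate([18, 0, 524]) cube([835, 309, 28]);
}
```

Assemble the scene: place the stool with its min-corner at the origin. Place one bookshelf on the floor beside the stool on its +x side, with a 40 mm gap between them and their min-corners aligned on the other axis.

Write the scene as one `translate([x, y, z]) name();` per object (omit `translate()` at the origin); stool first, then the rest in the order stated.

stool();
translate([334, 0, 0]) bookshelf();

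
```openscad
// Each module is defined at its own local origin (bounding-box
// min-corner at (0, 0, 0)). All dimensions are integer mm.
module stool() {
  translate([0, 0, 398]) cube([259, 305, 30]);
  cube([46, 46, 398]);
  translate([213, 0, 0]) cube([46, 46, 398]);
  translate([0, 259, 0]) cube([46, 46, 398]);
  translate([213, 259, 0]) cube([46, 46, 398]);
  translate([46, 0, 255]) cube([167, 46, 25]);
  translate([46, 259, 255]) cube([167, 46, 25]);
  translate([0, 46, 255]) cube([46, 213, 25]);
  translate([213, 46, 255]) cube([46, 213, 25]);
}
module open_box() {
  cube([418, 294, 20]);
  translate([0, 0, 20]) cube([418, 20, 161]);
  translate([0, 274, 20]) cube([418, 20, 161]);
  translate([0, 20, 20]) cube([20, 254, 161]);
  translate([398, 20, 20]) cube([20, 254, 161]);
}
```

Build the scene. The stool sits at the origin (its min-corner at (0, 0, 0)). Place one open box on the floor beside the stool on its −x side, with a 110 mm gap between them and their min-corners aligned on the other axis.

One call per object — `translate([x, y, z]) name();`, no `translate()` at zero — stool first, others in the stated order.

stool();
translate([-528, 0, 0]) open_box();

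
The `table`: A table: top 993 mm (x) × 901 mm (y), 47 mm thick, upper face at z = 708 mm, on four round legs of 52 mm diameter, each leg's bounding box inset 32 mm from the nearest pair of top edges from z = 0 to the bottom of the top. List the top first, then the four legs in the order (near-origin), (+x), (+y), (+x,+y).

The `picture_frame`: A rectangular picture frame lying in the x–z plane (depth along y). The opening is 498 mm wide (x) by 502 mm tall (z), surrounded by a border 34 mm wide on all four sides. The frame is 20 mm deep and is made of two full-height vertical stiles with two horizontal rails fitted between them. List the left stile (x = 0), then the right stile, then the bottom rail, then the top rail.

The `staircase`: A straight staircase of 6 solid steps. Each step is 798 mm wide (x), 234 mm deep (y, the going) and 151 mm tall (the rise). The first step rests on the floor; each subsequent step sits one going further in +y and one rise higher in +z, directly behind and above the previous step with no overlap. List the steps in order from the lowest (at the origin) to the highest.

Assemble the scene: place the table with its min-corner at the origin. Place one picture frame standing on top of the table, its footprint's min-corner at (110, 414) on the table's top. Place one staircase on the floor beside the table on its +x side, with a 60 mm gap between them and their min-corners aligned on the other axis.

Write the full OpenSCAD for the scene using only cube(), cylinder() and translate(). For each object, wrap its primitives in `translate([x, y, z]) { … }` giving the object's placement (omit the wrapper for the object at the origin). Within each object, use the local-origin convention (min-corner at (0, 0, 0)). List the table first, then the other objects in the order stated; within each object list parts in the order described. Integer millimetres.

translate([0, 0, 661]) cube([993, 901, 47]);
translate([58, 58, 0]) cylinder(h = 661, r = 26);
translate([935, 58, 0]) cylinder(h = 661, r = 26);
translate([58, 843, 0]) cylinder(h = 661, r = 26);
translate([935, 843, 0]) cylinder(h = 661, r = 26);
translate([110, 414, 708]) {
  cube([34, 20, 570]);
  translate([532, 0, 0]) cube([34, 20, 570]);
  translate([34, 0, 0]) cube([498, 20, 34]);
  translate([34, 0, 536]) cube([498, 20, 34]);
}
translate([1053, 0, 0]) {
  cube([798, 234, 151]);
  translate([0, 234, 151]) cube([798, 234, 151]);
  translate([0, 468, 302]) cube([798, 234, 151]);
  translate([0, 702, 453]) cube([798, 234, 151]);
  translate([0, 936, 604]) cube([798, 234, 151]);
  translate([0, 1170, 755]) cube([798, 234, 151]);
}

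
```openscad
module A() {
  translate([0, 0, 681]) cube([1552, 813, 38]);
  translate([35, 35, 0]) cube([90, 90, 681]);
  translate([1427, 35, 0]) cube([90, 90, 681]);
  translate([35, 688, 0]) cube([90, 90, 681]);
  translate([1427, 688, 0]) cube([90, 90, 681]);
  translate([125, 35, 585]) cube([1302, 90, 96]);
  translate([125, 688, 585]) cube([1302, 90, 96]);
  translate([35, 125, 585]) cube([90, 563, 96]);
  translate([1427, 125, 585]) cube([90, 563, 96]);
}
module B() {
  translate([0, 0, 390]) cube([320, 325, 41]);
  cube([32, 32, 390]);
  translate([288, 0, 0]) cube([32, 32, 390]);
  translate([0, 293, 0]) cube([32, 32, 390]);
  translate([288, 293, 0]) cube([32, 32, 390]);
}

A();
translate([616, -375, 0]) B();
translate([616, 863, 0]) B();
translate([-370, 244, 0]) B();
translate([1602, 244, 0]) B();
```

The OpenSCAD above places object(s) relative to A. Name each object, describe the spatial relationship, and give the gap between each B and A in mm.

Each stool's nearest face is 50 mm from the table's bounding box.

A is a table. B is a stool. Four stools sit around the table at the −y, +y, −x, +x sides. The gap between each stool and the table is 50 mm.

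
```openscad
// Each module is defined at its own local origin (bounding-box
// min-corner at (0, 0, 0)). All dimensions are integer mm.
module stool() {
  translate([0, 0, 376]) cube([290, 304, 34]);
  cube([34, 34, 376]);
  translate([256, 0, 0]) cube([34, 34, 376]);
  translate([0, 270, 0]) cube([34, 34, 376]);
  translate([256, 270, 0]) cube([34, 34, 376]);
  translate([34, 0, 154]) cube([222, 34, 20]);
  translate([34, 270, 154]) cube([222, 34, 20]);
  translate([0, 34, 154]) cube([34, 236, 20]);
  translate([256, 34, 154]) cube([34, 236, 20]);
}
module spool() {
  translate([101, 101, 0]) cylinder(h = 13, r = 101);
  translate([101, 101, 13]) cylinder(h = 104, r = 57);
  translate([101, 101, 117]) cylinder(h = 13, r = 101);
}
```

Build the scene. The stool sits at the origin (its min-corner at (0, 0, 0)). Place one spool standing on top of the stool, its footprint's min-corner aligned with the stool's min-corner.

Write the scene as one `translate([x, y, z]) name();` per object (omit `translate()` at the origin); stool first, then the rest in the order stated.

stool();
translate([0, 0, 410]) spool();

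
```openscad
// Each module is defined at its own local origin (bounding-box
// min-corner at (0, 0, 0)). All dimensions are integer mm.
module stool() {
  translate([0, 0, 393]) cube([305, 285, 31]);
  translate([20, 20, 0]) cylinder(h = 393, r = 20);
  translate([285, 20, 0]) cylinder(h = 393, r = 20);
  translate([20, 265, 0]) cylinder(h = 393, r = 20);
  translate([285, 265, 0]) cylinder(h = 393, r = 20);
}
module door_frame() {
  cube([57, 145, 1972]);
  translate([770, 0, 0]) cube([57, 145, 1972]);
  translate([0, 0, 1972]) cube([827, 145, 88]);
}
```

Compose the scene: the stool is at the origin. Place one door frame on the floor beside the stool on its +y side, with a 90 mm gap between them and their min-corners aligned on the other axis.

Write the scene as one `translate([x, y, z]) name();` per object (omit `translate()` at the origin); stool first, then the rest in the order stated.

stool();
translate([0, 375, 0]) door_frame();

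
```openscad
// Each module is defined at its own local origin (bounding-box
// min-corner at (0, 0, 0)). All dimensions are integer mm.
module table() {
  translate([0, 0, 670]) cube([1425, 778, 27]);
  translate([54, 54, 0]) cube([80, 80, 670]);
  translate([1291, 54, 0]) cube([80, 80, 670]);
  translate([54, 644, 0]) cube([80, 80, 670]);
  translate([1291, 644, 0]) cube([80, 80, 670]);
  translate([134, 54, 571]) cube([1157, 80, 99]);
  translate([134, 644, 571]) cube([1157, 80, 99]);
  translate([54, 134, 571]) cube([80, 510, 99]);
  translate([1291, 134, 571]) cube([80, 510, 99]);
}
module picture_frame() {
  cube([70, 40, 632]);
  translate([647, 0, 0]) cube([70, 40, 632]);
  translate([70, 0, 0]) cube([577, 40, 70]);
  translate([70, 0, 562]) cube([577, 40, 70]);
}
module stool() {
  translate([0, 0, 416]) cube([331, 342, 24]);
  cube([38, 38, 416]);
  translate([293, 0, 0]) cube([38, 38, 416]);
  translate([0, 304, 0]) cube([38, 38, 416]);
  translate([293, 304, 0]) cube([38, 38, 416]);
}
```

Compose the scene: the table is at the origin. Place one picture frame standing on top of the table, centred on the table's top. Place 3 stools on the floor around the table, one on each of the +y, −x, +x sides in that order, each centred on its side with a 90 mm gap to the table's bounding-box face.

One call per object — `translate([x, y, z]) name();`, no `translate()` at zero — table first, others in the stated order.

table();
translate([354, 369, 697]) picture_frame();
translate([547, 868, 0]) stool();
translate([-421, 218, 0]) stool();
translate([1515, 218, 0]) stool();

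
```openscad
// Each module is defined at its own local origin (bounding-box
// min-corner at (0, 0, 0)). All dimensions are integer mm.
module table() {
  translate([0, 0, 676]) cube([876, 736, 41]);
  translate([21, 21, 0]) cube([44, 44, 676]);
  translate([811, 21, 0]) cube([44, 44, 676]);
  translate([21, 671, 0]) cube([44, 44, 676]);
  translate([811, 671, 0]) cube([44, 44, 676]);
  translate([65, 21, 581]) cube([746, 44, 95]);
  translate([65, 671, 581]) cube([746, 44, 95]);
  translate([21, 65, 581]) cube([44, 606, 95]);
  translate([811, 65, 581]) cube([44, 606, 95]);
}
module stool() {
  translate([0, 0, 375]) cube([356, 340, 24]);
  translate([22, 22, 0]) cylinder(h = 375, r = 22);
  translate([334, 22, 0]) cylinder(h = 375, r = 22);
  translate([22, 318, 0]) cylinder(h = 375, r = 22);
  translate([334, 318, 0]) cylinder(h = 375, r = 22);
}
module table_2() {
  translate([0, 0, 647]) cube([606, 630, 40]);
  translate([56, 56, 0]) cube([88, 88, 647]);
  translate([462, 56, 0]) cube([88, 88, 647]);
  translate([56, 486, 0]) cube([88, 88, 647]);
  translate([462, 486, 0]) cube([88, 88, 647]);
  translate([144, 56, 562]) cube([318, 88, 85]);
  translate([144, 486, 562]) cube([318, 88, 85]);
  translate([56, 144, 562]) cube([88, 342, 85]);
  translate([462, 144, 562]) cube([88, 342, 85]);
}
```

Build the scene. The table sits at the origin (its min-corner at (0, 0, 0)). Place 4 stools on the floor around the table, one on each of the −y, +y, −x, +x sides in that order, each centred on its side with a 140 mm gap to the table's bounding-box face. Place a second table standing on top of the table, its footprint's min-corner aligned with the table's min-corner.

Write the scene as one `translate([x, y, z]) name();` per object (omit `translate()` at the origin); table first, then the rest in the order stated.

table();
translate([260, -480, 0]) stool();
translate([260, 876, 0]) stool();
translate([-496, 198, 0]) stool();
translate([1016, 198, 0]) stool();
translate([0, 0, 717]) table_2();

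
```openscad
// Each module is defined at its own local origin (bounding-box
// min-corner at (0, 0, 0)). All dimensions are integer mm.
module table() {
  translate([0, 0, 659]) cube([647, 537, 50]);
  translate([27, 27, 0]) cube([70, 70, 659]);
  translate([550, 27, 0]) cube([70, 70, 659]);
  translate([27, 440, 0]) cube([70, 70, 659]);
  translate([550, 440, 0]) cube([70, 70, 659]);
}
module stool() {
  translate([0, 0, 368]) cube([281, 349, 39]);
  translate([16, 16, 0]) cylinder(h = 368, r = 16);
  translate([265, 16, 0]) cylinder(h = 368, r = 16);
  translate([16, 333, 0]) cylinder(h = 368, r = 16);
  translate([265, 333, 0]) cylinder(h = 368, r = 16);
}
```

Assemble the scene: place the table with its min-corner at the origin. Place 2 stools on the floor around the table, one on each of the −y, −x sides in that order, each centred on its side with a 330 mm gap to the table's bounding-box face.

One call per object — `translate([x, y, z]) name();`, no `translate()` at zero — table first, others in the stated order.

table();
translate([183, -679, 0]) stool();
translate([-611, 94, 0]) stool();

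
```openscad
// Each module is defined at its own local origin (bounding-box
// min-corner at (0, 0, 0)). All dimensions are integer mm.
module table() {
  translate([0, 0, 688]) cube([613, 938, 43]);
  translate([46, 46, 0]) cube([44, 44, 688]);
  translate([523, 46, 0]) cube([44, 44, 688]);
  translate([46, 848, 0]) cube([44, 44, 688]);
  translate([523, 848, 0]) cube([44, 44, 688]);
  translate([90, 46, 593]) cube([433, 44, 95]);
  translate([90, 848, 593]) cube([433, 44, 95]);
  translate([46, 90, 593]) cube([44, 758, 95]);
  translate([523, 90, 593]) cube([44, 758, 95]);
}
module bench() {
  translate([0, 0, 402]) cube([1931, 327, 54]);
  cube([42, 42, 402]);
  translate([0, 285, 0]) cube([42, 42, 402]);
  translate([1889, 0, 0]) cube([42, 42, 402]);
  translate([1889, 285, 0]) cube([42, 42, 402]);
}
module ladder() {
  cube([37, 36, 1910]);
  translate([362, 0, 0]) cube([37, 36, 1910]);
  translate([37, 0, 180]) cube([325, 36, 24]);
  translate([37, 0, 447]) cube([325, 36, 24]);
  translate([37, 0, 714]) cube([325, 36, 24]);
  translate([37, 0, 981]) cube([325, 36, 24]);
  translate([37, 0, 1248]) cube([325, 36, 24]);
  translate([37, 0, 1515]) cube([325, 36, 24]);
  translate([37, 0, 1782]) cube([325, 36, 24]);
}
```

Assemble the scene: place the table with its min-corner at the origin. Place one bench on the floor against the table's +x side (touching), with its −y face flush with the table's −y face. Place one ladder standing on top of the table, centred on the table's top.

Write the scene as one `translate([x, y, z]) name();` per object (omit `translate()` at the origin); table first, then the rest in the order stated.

table();
translate([613, 0, 0]) bench();
translate([107, 451, 731]) ladder();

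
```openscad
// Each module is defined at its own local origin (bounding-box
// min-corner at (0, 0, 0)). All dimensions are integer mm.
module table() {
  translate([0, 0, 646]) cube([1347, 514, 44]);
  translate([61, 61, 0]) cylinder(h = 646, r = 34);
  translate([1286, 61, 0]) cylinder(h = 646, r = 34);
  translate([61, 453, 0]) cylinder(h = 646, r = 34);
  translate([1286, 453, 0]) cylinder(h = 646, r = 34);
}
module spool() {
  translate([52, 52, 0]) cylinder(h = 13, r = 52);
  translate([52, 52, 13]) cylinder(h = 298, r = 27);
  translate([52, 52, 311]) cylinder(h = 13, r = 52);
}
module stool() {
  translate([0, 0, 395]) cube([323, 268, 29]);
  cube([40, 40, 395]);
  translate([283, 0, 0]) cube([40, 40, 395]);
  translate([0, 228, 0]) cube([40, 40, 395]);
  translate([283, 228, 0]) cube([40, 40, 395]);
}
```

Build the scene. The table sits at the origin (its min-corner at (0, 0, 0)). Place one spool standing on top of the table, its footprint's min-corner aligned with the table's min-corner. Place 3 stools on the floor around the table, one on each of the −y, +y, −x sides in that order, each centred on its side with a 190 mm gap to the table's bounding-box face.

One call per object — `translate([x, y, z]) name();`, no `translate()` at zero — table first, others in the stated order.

table();
translate([0, 0, 690]) spool();
translate([512, -458, 0]) stool();
translate([512, 704, 0]) stool();
translate([-513, 123, 0]) stool();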